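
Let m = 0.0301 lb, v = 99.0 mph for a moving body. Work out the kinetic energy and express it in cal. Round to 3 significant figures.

KE is given directly by: KE = ½mv².
m = 0.0301 lb = 0.01365 kg; v = 99.0 mph = 44.26 m/s.
KE = 13.37 J
13.37 J × (1 cal / 4.184 J) = 3.196 cal

3.20 cal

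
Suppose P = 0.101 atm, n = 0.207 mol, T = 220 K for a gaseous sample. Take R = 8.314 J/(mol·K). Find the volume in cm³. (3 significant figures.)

From the ideal-gas law: V = nRT/P.
P = 0.101 atm = 10234 Pa; n = 0.207 mol; T = 220 K; R = 8.314 J/(mol·K).
V = 0.03700 m³
0.03700 m³ × (1 cm³ / 1.000×10^-6 m³) = 36997 cm³

37000 cm³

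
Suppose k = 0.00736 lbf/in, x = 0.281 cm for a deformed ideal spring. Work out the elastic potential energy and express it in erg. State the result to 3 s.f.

Directly: U = ½kx².
k = 0.00736 lbf/in = 1.289 N/m; x = 0.281 cm = 0.002810 m.
U = 5.089×10^-6 J
5.089×10^-6 J × (1 erg / 1.000×10^-7 J) = 50.89 erg

50.9 erg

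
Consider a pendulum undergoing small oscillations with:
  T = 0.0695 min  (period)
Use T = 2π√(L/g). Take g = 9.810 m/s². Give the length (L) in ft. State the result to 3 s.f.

14.2 ft

Rearranging T = 2π√(L/g) for L: L = g·(T/2π)².
T = 0.0695 min = 4.170 s; g = 9.810 m/s².
L = 4.321 m
4.321 m × (1 ft / 0.3048 m) = 14.18 ft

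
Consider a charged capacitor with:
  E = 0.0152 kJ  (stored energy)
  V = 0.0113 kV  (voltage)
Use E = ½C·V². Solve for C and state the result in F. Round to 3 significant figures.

0.238 F

Rearranging E = ½C·V² for C: C = 2E/V².
E = 0.0152 kJ = 15.20 J; V = 0.0113 kV = 11.30 V.
C = 0.2381 F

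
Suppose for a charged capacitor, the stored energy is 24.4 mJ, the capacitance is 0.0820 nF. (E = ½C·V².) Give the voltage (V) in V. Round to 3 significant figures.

24400 V

Solving E = ½C·V² for V: V = √(2E/C).
E = 24.4 mJ = 0.02440 J; C = 0.0820 nF = 8.200×10^-11 F.
V = 24395 V  (the unit combination reduces to kg·m²/(A·s³) = V)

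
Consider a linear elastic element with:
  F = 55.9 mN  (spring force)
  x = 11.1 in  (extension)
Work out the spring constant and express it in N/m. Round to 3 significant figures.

From Hooke's law: k = F/x.
F = 55.9 mN = 0.05590 N; x = 11.1 in = 0.2819 m.
k = 0.1983 N/m

0.198 N/m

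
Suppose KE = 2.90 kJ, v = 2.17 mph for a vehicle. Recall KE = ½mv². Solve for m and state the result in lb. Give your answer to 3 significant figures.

Solving KE = ½mv² for m: m = 2·KE/v².
KE = 2.90 kJ = 2900 J; v = 2.17 mph = 0.9701 m/s.
m = 6163 kg
6163 kg × (1 lb / 0.4536 kg) = 13588 lb

13600 lb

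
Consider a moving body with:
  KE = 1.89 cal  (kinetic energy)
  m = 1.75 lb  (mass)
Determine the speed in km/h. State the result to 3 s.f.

16.1 km/h

Rearranging KE = ½mv² for v: v = √(2·KE/m).
KE = 1.89 cal = 7.908 J; m = 1.75 lb = 0.7938 kg.
v = 4.464 m/s
4.464 m/s × (1 km/h / 0.2778 m/s) = 16.07 km/h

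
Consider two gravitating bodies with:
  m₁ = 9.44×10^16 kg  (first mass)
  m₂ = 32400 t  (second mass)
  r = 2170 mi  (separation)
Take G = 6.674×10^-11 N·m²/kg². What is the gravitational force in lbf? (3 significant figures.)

From Newton's law of gravitation: F = Gm₁m₂/r².
m₁ = 9.44×10^16 kg; m₂ = 32400 t = 3.240×10^7 kg; r = 2170 mi = 3.492×10^6 m; G = 6.674×10^-11 N·m²/kg².
F = 16.74 N  (the unit combination reduces to kg·m/s² = N)
16.74 N × (1 lbf / 4.448 N) = 3.763 lbf

3.76 lbf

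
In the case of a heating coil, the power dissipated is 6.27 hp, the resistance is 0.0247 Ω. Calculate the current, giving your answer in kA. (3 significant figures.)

Rearranging: I = √(P/R).
P = 6.27 hp = 4676 W; R = 0.0247 Ω.
I = 435.1 A
435.1 A × (1 kA / 1000 A) = 0.4351 kA

0.435 kA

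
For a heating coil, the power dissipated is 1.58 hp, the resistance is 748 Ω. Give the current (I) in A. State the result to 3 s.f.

Rearranging: I = √(P/R).
P = 1.58 hp = 1178 W; R = 748 Ω.
I = 1.255 A

1.26 A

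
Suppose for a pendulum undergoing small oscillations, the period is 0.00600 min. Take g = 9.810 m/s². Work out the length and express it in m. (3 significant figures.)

0.0322 m

Solving T = 2π√(L/g) for L: L = g·(T/2π)².
T = 0.00600 min = 0.3600 s; g = 9.810 m/s².
L = 0.03220 m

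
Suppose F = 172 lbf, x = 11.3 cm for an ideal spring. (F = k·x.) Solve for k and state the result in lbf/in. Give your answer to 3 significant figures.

From Hooke's law: k = F/x.
F = 172 lbf = 765.1 N; x = 11.3 cm = 0.1130 m.
k = 6771 N/m
6771 N/m × (1 lbf/in / 175.1 N/m) = 38.66 lbf/in

38.7 lbf/in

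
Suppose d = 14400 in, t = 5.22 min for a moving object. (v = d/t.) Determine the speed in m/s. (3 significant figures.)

1.17 m/s

Directly: v = d/t.
d = 14400 in = 365.8 m; t = 5.22 min = 313.2 s.
v = 1.168 m/s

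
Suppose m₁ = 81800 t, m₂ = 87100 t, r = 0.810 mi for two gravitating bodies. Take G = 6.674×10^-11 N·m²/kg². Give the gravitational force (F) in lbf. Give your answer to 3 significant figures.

From Newton's law of gravitation: F = Gm₁m₂/r².
m₁ = 81800 t = 8.180×10^7 kg; m₂ = 87100 t = 8.710×10^7 kg; r = 0.810 mi = 1304 m; G = 6.674×10^-11 N·m²/kg².
F = 0.2798 N
0.2798 N × (1 lbf / 4.448 N) = 0.06291 lbf

0.0629 lbf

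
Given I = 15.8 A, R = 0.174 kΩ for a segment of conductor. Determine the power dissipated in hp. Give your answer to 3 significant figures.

Directly: P = I²R.
I = 15.8 A; R = 0.174 kΩ = 174.0 Ω.
P = 43437 W
43437 W × (1 hp / 745.7 W) = 58.25 hp

58.3 hp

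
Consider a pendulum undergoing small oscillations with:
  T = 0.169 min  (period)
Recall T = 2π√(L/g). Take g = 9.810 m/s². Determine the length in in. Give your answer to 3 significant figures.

Rearranging: L = g·(T/2π)².
T = 0.169 min = 10.14 s; g = 9.810 m/s².
L = 25.55 m
25.55 m × (1 in / 0.02540 m) = 1006 in

1010 in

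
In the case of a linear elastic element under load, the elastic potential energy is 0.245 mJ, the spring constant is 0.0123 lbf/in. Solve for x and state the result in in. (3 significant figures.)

0.594 in

Solving U = ½k·x² for x: x = √(2U/k).
U = 0.245 mJ = 2.450×10^-4 J; k = 0.0123 lbf/in = 2.154 N/m.
x = 0.01508 m
0.01508 m × (1 in / 0.02540 m) = 0.5938 in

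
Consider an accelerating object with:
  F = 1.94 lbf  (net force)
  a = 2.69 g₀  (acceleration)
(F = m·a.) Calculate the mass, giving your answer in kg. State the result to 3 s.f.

Rearranging F = m·a for m: m = F/a.
F = 1.94 lbf = 8.630 N; a = 2.69 g₀ = 26.38 m/s².
m = 0.3271 kg

0.327 kg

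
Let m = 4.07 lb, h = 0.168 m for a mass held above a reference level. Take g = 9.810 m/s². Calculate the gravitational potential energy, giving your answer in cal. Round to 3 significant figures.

0.727 cal

Directly: PE = mgh.
m = 4.07 lb = 1.846 kg; h = 0.168 m; g = 9.810 m/s².
PE = 3.043 J
3.043 J × (1 cal / 4.184 J) = 0.7272 cal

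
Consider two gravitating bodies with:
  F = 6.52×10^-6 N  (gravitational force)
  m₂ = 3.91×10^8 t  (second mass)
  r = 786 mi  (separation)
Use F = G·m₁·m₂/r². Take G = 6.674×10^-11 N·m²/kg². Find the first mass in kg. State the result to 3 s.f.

4.00×10^5 kg

Solving F = G·m₁·m₂/r² for m₁: m₁ = F·r²/(G·m₂).
F = 6.52×10^-6 N; m₂ = 3.91×10^8 t = 3.910×10^11 kg; r = 786 mi = 1.265×10^6 m; G = 6.674×10^-11 N·m²/kg².
m₁ = 3.998×10^5 kg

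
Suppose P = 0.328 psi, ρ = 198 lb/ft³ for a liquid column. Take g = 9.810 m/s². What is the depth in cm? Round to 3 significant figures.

Rearranging: h = P/(ρ·g).
P = 0.328 psi = 2261 Pa; ρ = 198 lb/ft³ = 3172 kg/m³; g = 9.810 m/s².
h = 0.07268 m
0.07268 m × (1 cm / 0.01000 m) = 7.268 cm

7.27 cm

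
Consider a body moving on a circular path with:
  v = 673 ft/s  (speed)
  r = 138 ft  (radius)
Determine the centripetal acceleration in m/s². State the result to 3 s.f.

a is given directly by: a = v²/r.
v = 673 ft/s = 205.1 m/s; r = 138 ft = 42.06 m.
a = 1000 m/s²

1000 m/s²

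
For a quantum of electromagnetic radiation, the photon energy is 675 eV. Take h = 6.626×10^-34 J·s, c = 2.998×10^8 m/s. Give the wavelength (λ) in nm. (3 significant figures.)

Rearranging: λ = hc/E.
E = 675 eV = 1.081×10^-16 J; h = 6.626×10^-34 J·s; c = 2.998×10^8 m/s.
λ = 1.837×10^-9 m
1.837×10^-9 m × (1 nm / 1.000×10^-9 m) = 1.837 nm

1.84 nm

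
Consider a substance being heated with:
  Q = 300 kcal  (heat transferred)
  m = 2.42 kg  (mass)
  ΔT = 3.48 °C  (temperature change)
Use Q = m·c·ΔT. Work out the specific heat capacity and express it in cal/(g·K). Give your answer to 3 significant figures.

Rearranging Q = m·c·ΔT for c: c = Q/(m·ΔT).
Q = 300 kcal = 1.255×10^6 J; m = 2.42 kg; ΔT = 3.48 °C = 3.480 K.
c = 1.490×10^5 J/(kg·K)
1.490×10^5 J/(kg·K) × (1 cal/(g·K) / 4184 J/(kg·K)) = 35.62 cal/(g·K)

35.6 cal/(g·K)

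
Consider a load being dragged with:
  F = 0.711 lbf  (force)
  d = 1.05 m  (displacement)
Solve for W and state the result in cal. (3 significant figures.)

Directly: W = F·d.
F = 0.711 lbf = 3.163 N; d = 1.05 m.
W = 3.321 J
3.321 J × (1 cal / 4.184 J) = 0.7937 cal

0.794 cal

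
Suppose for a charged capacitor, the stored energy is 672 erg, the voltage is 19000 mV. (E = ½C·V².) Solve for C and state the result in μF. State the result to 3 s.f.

Rearranging E = ½C·V² for C: C = 2E/V².
E = 672 erg = 6.720×10^-5 J; V = 19000 mV = 19.00 V.
C = 3.723×10^-7 F
3.723×10^-7 F × (1 μF / 1.000×10^-6 F) = 0.3723 μF

0.372 μF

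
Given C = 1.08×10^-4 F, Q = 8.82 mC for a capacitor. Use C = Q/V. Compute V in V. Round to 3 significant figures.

Solving C = Q/V for V: V = Q/C.
C = 1.08×10^-4 F; Q = 8.82 mC = 0.008820 C.
V = 81.67 V  (the unit combination reduces to kg·m²/(A·s³) = V)

81.7 V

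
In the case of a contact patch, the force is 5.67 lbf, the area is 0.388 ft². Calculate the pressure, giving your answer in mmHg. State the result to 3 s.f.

Directly: P = F/A.
F = 5.67 lbf = 25.22 N; A = 0.388 ft² = 0.03605 m².
P = 699.7 Pa
699.7 Pa × (1 mmHg / 133.3 Pa) = 5.248 mmHg

5.25 mmHg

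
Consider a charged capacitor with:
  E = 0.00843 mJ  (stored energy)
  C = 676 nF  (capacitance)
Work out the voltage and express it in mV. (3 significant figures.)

Rearranging: V = √(2E/C).
E = 0.00843 mJ = 8.430×10^-6 J; C = 676 nF = 6.760×10^-7 F.
V = 4.994 V
4.994 V × (1 mV / 0.001000 V) = 4994 mV

4990 mV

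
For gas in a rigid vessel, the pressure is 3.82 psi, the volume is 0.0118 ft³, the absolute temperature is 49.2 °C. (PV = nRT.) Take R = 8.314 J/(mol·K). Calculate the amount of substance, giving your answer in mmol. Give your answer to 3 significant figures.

3.28 mmol

Solving PV = nRT for n: n = PV/(RT).
P = 3.82 psi = 26338 Pa; V = 0.0118 ft³ = 3.341×10^-4 m³; T = 49.2 °C = 322.3 K; R = 8.314 J/(mol·K).
n = 0.003284 mol
0.003284 mol × (1 mmol / 0.001000 mol) = 3.284 mmol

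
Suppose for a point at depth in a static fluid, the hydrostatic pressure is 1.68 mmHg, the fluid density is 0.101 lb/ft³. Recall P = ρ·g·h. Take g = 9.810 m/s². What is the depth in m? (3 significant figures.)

Solving P = ρ·g·h for h: h = P/(ρ·g).
P = 1.68 mmHg = 224.0 Pa; ρ = 0.101 lb/ft³ = 1.618 kg/m³; g = 9.810 m/s².
h = 14.11 m

14.1 m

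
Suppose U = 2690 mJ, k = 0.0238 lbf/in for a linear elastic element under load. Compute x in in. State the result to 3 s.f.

44.7 in

Rearranging U = ½k·x² for x: x = √(2U/k).
U = 2690 mJ = 2.690 J; k = 0.0238 lbf/in = 4.168 N/m.
x = 1.136 m
1.136 m × (1 in / 0.02540 m) = 44.73 in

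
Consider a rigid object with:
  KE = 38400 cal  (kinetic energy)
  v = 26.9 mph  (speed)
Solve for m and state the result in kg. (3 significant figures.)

Rearranging KE = ½mv² for m: m = 2·KE/v².
KE = 38400 cal = 1.607×10^5 J; v = 26.9 mph = 12.03 m/s.
m = 2222 kg

2220 kg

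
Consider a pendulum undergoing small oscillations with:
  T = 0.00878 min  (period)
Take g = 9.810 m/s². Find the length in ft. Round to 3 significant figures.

Solving T = 2π√(L/g) for L: L = g·(T/2π)².
T = 0.00878 min = 0.5268 s; g = 9.810 m/s².
L = 0.06896 m
0.06896 m × (1 ft / 0.3048 m) = 0.2262 ft

0.226 ft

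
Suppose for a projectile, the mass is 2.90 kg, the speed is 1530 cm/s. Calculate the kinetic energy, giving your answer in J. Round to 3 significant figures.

339 J

Directly: KE = ½mv².
m = 2.90 kg; v = 1530 cm/s = 15.30 m/s.
KE = 339.4 J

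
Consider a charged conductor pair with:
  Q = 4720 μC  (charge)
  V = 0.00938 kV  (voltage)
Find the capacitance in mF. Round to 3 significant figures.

Directly: C = Q/V.
Q = 4720 μC = 0.004720 C; V = 0.00938 kV = 9.380 V.
C = 5.032×10^-4 F
5.032×10^-4 F × (1 mF / 0.001000 F) = 0.5032 mF

0.503 mF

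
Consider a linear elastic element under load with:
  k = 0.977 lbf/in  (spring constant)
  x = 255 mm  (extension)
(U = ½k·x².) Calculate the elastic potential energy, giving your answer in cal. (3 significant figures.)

Directly: U = ½kx².
k = 0.977 lbf/in = 171.1 N/m; x = 255 mm = 0.2550 m.
U = 5.563 J
5.563 J × (1 cal / 4.184 J) = 1.330 cal

1.33 cal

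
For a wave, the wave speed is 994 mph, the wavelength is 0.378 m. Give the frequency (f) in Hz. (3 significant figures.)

1180 Hz

Solving v = f·λ for f: f = v/λ.
v = 994 mph = 444.4 m/s; λ = 0.378 m.
f = 1176 Hz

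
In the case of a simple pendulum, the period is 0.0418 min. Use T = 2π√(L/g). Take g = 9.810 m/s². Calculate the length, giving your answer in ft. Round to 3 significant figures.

Rearranging: L = g·(T/2π)².
T = 0.0418 min = 2.508 s; g = 9.810 m/s².
L = 1.563 m
1.563 m × (1 ft / 0.3048 m) = 5.128 ft

5.13 ft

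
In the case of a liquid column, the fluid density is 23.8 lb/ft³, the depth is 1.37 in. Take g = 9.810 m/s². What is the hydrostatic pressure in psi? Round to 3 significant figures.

Directly: P = ρgh.
ρ = 23.8 lb/ft³ = 381.2 kg/m³; h = 1.37 in = 0.03480 m; g = 9.810 m/s².
P = 130.1 Pa  (the unit combination reduces to kg/(m·s²) = Pa)
130.1 Pa × (1 psi / 6895 Pa) = 0.01888 psi

0.0189 psi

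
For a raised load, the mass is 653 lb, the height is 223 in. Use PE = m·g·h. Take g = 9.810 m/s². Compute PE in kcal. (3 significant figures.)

PE is given directly by: PE = mgh.
m = 653 lb = 296.2 kg; h = 223 in = 5.664 m; g = 9.810 m/s².
PE = 16458 J
16458 J × (1 kcal / 4184 J) = 3.934 kcal

3.93 kcal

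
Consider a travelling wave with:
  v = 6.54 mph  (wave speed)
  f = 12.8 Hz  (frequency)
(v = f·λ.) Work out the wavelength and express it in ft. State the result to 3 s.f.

0.749 ft

Rearranging: λ = v/f.
v = 6.54 mph = 2.924 m/s; f = 12.8 Hz.
λ = 0.2284 m
0.2284 m × (1 ft / 0.3048 m) = 0.7494 ft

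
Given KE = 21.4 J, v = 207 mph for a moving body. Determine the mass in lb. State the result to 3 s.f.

Rearranging KE = ½mv² for m: m = 2·KE/v².
KE = 21.4 J; v = 207 mph = 92.54 m/s.
m = 0.004998 kg
0.004998 kg × (1 lb / 0.4536 kg) = 0.01102 lb

0.0110 lb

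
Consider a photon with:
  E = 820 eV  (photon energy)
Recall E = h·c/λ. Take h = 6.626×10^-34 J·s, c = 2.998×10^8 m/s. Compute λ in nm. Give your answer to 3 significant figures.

1.51 nm

Solving E = h·c/λ for λ: λ = hc/E.
E = 820 eV = 1.314×10^-16 J; h = 6.626×10^-34 J·s; c = 2.998×10^8 m/s.
λ = 1.512×10^-9 m
1.512×10^-9 m × (1 nm / 1.000×10^-9 m) = 1.512 nm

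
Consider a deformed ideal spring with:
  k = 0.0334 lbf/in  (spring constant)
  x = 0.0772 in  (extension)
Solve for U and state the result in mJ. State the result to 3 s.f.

Directly: U = ½kx².
k = 0.0334 lbf/in = 5.849 N/m; x = 0.0772 in = 0.001961 m.
U = 1.125×10^-5 J  (the unit combination reduces to kg·m²/s² = J)
1.125×10^-5 J × (1 mJ / 0.001000 J) = 0.01125 mJ

0.0112 mJ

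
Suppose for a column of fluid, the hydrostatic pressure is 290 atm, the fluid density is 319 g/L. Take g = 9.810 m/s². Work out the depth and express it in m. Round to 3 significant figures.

Rearranging: h = P/(ρ·g).
P = 290 atm = 2.938×10^7 Pa; ρ = 319 g/L = 319.0 kg/m³; g = 9.810 m/s².
h = 9390 m

9390 m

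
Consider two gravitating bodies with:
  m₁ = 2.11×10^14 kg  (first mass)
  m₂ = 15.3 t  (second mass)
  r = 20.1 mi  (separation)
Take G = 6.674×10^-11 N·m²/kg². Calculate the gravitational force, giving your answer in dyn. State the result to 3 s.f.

20600 dyn

Directly: F = Gm₁m₂/r².
m₁ = 2.11×10^14 kg; m₂ = 15.3 t = 15300 kg; r = 20.1 mi = 32348 m; G = 6.674×10^-11 N·m²/kg².
F = 0.2059 N  (the unit combination reduces to kg·m/s² = N)
0.2059 N × (1 dyn / 1.000×10^-5 N) = 20591 dyn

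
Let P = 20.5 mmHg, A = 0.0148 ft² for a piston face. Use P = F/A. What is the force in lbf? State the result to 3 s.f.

0.845 lbf

Rearranging: F = P·A.
P = 20.5 mmHg = 2733 Pa; A = 0.0148 ft² = 0.001375 m².
F = 3.758 N  (the unit combination reduces to kg·m/s² = N)
3.758 N × (1 lbf / 4.448 N) = 0.8448 lbf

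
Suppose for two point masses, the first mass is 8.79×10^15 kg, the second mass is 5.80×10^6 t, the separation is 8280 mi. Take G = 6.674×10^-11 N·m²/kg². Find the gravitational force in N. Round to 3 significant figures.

From Newton's law of gravitation: F = Gm₁m₂/r².
m₁ = 8.79×10^15 kg; m₂ = 5.80×10^6 t = 5.800×10^9 kg; r = 8280 mi = 1.333×10^7 m; G = 6.674×10^-11 N·m²/kg².
F = 19.16 N  (the unit combination reduces to kg·m/s² = N)

19.2 N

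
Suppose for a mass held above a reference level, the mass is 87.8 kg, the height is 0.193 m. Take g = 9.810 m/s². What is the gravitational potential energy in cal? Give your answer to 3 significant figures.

PE is given directly by: PE = mgh.
m = 87.8 kg; h = 0.193 m; g = 9.810 m/s².
PE = 166.2 J
166.2 J × (1 cal / 4.184 J) = 39.73 cal

39.7 cal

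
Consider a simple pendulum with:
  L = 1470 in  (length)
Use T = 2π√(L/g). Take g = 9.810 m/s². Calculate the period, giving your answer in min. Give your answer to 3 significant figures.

T is given directly by: T = 2π√(L/g).
L = 1470 in = 37.34 m; g = 9.810 m/s².
T = 12.26 s
12.26 s × (1 min / 60.00 s) = 0.2043 min

0.204 min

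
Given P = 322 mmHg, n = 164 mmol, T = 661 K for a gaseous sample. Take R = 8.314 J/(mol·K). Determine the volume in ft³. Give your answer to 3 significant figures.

0.741 ft³

Solving PV = nRT for V: V = nRT/P.
P = 322 mmHg = 42930 Pa; n = 164 mmol = 0.1640 mol; T = 661 K; R = 8.314 J/(mol·K).
V = 0.02099 m³
0.02099 m³ × (1 ft³ / 0.02832 m³) = 0.7414 ft³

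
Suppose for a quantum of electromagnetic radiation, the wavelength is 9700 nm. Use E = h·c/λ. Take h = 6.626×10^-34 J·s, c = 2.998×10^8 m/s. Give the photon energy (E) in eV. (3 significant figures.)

0.128 eV

Directly: E = hc/λ.
λ = 9700 nm = 9.700×10^-6 m; h = 6.626×10^-34 J·s; c = 2.998×10^8 m/s.
E = 2.048×10^-20 J  (the unit combination reduces to kg·m²/s² = J)
2.048×10^-20 J × (1 eV / 1.602×10^-19 J) = 0.1278 eV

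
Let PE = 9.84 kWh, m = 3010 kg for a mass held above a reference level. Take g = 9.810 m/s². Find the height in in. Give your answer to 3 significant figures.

Rearranging: h = PE/(m·g).
PE = 9.84 kWh = 3.542×10^7 J; m = 3010 kg; g = 9.810 m/s².
h = 1200 m
1200 m × (1 in / 0.02540 m) = 47231 in

47200 in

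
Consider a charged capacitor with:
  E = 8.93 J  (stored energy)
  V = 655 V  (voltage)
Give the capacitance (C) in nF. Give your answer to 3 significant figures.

41600 nF

Rearranging: C = 2E/V².
E = 8.93 J; V = 655 V.
C = 4.163×10^-5 F
4.163×10^-5 F × (1 nF / 1.000×10^-9 F) = 41629 nF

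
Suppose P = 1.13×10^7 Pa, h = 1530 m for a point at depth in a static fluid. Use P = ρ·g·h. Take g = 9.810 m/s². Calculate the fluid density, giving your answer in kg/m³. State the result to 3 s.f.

753 kg/m³

Rearranging P = ρ·g·h for ρ: ρ = P/(g·h).
P = 1.13×10^7 Pa; h = 1530 m; g = 9.810 m/s².
ρ = 752.9 kg/m³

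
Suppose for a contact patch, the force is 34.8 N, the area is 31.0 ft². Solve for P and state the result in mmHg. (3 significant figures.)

Directly: P = F/A.
F = 34.8 N; A = 31.0 ft² = 2.880 m².
P = 12.08 Pa
12.08 Pa × (1 mmHg / 133.3 Pa) = 0.09063 mmHg

0.0906 mmHg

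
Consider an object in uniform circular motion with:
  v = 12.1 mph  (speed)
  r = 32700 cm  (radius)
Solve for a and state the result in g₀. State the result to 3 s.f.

Directly: a = v²/r.
v = 12.1 mph = 5.409 m/s; r = 32700 cm = 327.0 m.
a = 0.08948 m/s²
0.08948 m/s² × (1 g₀ / 9.807 m/s²) = 0.009124 g₀

0.00912 g₀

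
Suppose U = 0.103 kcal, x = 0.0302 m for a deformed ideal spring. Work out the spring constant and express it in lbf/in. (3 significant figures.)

5400 lbf/in

Solving U = ½k·x² for k: k = 2U/x².
U = 0.103 kcal = 431.0 J; x = 0.0302 m.
k = 9.450×10^5 N/m
9.450×10^5 N/m × (1 lbf/in / 175.1 N/m) = 5396 lbf/in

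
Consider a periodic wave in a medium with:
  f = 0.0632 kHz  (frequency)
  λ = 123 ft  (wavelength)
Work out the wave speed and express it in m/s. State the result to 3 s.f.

2370 m/s

Directly: v = fλ.
f = 0.0632 kHz = 63.20 Hz; λ = 123 ft = 37.49 m.
v = 2369 m/s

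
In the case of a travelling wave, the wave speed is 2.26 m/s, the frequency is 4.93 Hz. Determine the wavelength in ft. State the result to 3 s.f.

1.50 ft

Rearranging v = f·λ for λ: λ = v/f.
v = 2.26 m/s; f = 4.93 Hz.
λ = 0.4584 m
0.4584 m × (1 ft / 0.3048 m) = 1.504 ft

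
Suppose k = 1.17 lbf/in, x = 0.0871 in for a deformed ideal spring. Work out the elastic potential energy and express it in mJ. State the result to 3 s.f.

0.501 mJ

U is given directly by: U = ½kx².
k = 1.17 lbf/in = 204.9 N/m; x = 0.0871 in = 0.002212 m.
U = 5.014×10^-4 J
5.014×10^-4 J × (1 mJ / 0.001000 J) = 0.5014 mJ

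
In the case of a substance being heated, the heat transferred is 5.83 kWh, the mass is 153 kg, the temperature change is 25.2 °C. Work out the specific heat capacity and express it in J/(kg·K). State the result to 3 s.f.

5440 J/(kg·K)

Rearranging: c = Q/(m·ΔT).
Q = 5.83 kWh = 2.099×10^7 J; m = 153 kg; ΔT = 25.2 °C = 25.20 K.
c = 5444 J/(kg·K)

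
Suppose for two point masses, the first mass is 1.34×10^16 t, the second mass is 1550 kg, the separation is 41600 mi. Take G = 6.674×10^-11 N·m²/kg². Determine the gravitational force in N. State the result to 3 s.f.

3.09×10^-4 N

From Newton's law of gravitation: F = Gm₁m₂/r².
m₁ = 1.34×10^16 t = 1.340×10^19 kg; m₂ = 1550 kg; r = 41600 mi = 6.695×10^7 m; G = 6.674×10^-11 N·m²/kg².
F = 3.093×10^-4 N  (the unit combination reduces to kg·m/s² = N)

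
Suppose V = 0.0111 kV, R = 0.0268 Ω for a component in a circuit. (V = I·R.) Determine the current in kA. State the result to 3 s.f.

Rearranging: I = V/R.
V = 0.0111 kV = 11.10 V; R = 0.0268 Ω.
I = 414.2 A
414.2 A × (1 kA / 1000 A) = 0.4142 kA

0.414 kA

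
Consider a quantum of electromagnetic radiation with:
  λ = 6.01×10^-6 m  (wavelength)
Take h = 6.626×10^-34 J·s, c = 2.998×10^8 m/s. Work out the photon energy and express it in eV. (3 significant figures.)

E is given directly by: E = hc/λ.
λ = 6.01×10^-6 m; h = 6.626×10^-34 J·s; c = 2.998×10^8 m/s.
E = 3.305×10^-20 J
3.305×10^-20 J × (1 eV / 1.602×10^-19 J) = 0.2063 eV

0.206 eV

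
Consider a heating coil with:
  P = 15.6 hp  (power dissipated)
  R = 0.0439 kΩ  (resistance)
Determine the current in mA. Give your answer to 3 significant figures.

Rearranging: I = √(P/R).
P = 15.6 hp = 11633 W; R = 0.0439 kΩ = 43.90 Ω.
I = 16.28 A
16.28 A × (1 mA / 0.001000 A) = 16278 mA

16300 mA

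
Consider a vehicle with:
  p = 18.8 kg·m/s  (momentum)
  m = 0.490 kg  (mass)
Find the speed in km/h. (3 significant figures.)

Rearranging p = m·v for v: v = p/m.
p = 18.8 kg·m/s; m = 0.490 kg.
v = 38.37 m/s
38.37 m/s × (1 km/h / 0.2778 m/s) = 138.1 km/h

138 km/h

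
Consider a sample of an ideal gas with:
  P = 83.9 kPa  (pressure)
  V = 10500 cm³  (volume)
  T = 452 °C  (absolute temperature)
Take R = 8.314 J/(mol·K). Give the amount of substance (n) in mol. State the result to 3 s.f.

Rearranging: n = PV/(RT).
P = 83.9 kPa = 83900 Pa; V = 10500 cm³ = 0.01050 m³; T = 452 °C = 725.1 K; R = 8.314 J/(mol·K).
n = 0.1461 mol

0.146 mol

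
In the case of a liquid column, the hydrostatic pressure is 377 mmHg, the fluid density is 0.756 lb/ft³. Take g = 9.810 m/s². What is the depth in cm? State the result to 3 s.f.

42300 cm

Rearranging: h = P/(ρ·g).
P = 377 mmHg = 50262 Pa; ρ = 0.756 lb/ft³ = 12.11 kg/m³; g = 9.810 m/s².
h = 423.1 m
423.1 m × (1 cm / 0.01000 m) = 42309 cm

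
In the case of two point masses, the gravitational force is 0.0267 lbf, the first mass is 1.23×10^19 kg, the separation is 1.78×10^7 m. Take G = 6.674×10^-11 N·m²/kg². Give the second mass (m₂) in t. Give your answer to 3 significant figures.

Rearranging: m₂ = F·r²/(G·m₁).
F = 0.0267 lbf = 0.1188 N; m₁ = 1.23×10^19 kg; r = 1.78×10^7 m; G = 6.674×10^-11 N·m²/kg².
m₂ = 45840 kg
45840 kg × (1 t / 1000 kg) = 45.84 t

45.8 t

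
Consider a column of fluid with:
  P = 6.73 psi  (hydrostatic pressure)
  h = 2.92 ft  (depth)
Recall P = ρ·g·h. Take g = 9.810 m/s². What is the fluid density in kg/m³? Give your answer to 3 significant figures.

Solving P = ρ·g·h for ρ: ρ = P/(g·h).
P = 6.73 psi = 46402 Pa; h = 2.92 ft = 0.8900 m; g = 9.810 m/s².
ρ = 5315 kg/m³

5310 kg/m³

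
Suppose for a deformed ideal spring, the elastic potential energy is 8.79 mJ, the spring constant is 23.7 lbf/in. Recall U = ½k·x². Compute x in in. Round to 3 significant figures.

0.0810 in

Rearranging U = ½k·x² for x: x = √(2U/k).
U = 8.79 mJ = 0.008790 J; k = 23.7 lbf/in = 4151 N/m.
x = 0.002058 m
0.002058 m × (1 in / 0.02540 m) = 0.08103 in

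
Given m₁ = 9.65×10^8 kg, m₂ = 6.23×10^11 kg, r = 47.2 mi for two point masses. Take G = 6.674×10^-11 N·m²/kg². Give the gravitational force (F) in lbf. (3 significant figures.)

From Newton's law of gravitation: F = Gm₁m₂/r².
m₁ = 9.65×10^8 kg; m₂ = 6.23×10^11 kg; r = 47.2 mi = 75961 m; G = 6.674×10^-11 N·m²/kg².
F = 6.954 N
6.954 N × (1 lbf / 4.448 N) = 1.563 lbf

1.56 lbf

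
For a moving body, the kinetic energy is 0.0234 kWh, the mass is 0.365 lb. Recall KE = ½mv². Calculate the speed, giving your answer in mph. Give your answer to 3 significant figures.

2260 mph

Rearranging: v = √(2·KE/m).
KE = 0.0234 kWh = 84240 J; m = 0.365 lb = 0.1656 kg.
v = 1009 m/s
1009 m/s × (1 mph / 0.4470 m/s) = 2257 mph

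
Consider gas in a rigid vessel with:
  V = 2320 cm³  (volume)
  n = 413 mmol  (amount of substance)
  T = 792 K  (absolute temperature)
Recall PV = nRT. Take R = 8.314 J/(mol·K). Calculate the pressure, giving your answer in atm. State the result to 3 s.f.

11.6 atm

From the ideal-gas law: P = nRT/V.
V = 2320 cm³ = 0.002320 m³; n = 413 mmol = 0.4130 mol; T = 792 K; R = 8.314 J/(mol·K).
P = 1.172×10^6 Pa
1.172×10^6 Pa × (1 atm / 1.013×10^5 Pa) = 11.57 atm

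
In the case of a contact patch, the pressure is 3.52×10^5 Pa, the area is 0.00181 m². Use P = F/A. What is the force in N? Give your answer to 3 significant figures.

637 N

Rearranging P = F/A for F: F = P·A.
P = 3.52×10^5 Pa; A = 0.00181 m².
F = 637.1 N  (the unit combination reduces to kg·m/s² = N)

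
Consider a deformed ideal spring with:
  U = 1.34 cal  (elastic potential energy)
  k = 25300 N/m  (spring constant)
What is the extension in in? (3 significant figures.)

Rearranging U = ½k·x² for x: x = √(2U/k).
U = 1.34 cal = 5.607 J; k = 25300 N/m.
x = 0.02105 m
0.02105 m × (1 in / 0.02540 m) = 0.8288 in

0.829 in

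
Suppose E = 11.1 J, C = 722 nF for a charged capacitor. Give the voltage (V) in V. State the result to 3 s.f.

5550 V

Solving E = ½C·V² for V: V = √(2E/C).
E = 11.1 J; C = 722 nF = 7.220×10^-7 F.
V = 5545 V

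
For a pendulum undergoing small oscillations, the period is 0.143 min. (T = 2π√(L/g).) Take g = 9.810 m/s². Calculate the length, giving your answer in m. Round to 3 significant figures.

Rearranging T = 2π√(L/g) for L: L = g·(T/2π)².
T = 0.143 min = 8.580 s; g = 9.810 m/s².
L = 18.29 m

18.3 m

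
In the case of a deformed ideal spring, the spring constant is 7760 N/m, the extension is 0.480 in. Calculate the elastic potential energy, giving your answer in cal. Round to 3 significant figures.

0.138 cal

Directly: U = ½kx².
k = 7760 N/m; x = 0.480 in = 0.01219 m.
U = 0.5767 J  (the unit combination reduces to kg·m²/s² = J)
0.5767 J × (1 cal / 4.184 J) = 0.1378 cal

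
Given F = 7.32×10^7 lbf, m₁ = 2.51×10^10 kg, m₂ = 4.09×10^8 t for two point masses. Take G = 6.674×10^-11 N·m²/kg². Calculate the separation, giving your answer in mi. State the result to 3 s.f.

0.0285 mi

From Newton's law of gravitation: r = √(G·m₁m₂/F).
F = 7.32×10^7 lbf = 3.256×10^8 N; m₁ = 2.51×10^10 kg; m₂ = 4.09×10^8 t = 4.090×10^11 kg; G = 6.674×10^-11 N·m²/kg².
r = 45.87 m
45.87 m × (1 mi / 1609 m) = 0.02850 mi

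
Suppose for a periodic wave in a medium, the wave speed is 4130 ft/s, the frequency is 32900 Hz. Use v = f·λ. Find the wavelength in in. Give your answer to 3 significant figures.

1.51 in

Rearranging v = f·λ for λ: λ = v/f.
v = 4130 ft/s = 1259 m/s; f = 32900 Hz.
λ = 0.03826 m
0.03826 m × (1 in / 0.02540 m) = 1.506 in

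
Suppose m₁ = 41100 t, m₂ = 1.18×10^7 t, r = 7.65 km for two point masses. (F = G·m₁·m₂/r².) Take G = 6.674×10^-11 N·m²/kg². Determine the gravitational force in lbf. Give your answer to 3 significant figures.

F is given directly by: F = Gm₁m₂/r².
m₁ = 41100 t = 4.110×10^7 kg; m₂ = 1.18×10^7 t = 1.180×10^10 kg; r = 7.65 km = 7650 m; G = 6.674×10^-11 N·m²/kg².
F = 0.5531 N  (the unit combination reduces to kg·m/s² = N)
0.5531 N × (1 lbf / 4.448 N) = 0.1243 lbf

0.124 lbf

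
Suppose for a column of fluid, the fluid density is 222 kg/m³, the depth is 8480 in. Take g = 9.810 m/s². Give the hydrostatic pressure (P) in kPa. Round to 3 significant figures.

P is given directly by: P = ρgh.
ρ = 222 kg/m³; h = 8480 in = 215.4 m; g = 9.810 m/s².
P = 4.691×10^5 Pa
4.691×10^5 Pa × (1 kPa / 1000 Pa) = 469.1 kPa

469 kPa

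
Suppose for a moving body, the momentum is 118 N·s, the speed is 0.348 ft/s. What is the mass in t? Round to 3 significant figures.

1.11 t

Rearranging p = m·v for m: m = p/v.
p = 118 N·s = 118.0 kg·m/s; v = 0.348 ft/s = 0.1061 m/s.
m = 1112 kg
1112 kg × (1 t / 1000 kg) = 1.112 t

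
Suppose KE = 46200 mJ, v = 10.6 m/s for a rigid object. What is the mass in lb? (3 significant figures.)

Solving KE = ½mv² for m: m = 2·KE/v².
KE = 46200 mJ = 46.20 J; v = 10.6 m/s.
m = 0.8224 kg
0.8224 kg × (1 lb / 0.4536 kg) = 1.813 lb

1.81 lb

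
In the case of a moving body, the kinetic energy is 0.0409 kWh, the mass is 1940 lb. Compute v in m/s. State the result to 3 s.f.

18.3 m/s

Solving KE = ½mv² for v: v = √(2·KE/m).
KE = 0.0409 kWh = 1.472×10^5 J; m = 1940 lb = 880.0 kg.
v = 18.29 m/s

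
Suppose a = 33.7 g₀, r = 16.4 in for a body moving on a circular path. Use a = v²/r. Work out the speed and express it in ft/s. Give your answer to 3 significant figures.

38.5 ft/s

Rearranging a = v²/r for v: v = √(a·r).
a = 33.7 g₀ = 330.5 m/s²; r = 16.4 in = 0.4166 m.
v = 11.73 m/s
11.73 m/s × (1 ft/s / 0.3048 m/s) = 38.49 ft/s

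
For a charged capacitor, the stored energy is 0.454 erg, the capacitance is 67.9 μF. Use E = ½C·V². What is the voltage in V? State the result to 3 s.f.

0.0366 V

Rearranging E = ½C·V² for V: V = √(2E/C).
E = 0.454 erg = 4.540×10^-8 J; C = 67.9 μF = 6.790×10^-5 F.
V = 0.03657 V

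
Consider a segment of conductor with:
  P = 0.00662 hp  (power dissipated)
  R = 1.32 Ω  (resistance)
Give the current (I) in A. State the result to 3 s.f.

1.93 A

Rearranging P = I²R for I: I = √(P/R).
P = 0.00662 hp = 4.937 W; R = 1.32 Ω.
I = 1.934 A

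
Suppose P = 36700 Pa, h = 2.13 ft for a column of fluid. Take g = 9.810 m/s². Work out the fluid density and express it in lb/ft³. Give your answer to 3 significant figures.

360 lb/ft³

Rearranging P = ρ·g·h for ρ: ρ = P/(g·h).
P = 36700 Pa; h = 2.13 ft = 0.6492 m; g = 9.810 m/s².
ρ = 5762 kg/m³
5762 kg/m³ × (1 lb/ft³ / 16.02 kg/m³) = 359.7 lb/ft³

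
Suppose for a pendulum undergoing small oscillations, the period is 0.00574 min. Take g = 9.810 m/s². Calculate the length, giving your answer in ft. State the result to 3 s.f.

0.0967 ft

Rearranging: L = g·(T/2π)².
T = 0.00574 min = 0.3444 s; g = 9.810 m/s².
L = 0.02947 m
0.02947 m × (1 ft / 0.3048 m) = 0.09670 ft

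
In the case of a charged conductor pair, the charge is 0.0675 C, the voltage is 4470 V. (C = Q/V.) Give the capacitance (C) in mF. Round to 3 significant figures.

0.0151 mF

Directly: C = Q/V.
Q = 0.0675 C; V = 4470 V.
C = 1.510×10^-5 F
1.510×10^-5 F × (1 mF / 0.001000 F) = 0.01510 mF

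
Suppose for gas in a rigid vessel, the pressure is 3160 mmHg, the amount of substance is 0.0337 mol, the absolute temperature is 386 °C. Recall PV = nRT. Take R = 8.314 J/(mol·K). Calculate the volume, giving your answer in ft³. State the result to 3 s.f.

0.0155 ft³

Rearranging PV = nRT for V: V = nRT/P.
P = 3160 mmHg = 4.213×10^5 Pa; n = 0.0337 mol; T = 386 °C = 659.1 K; R = 8.314 J/(mol·K).
V = 4.384×10^-4 m³
4.384×10^-4 m³ × (1 ft³ / 0.02832 m³) = 0.01548 ft³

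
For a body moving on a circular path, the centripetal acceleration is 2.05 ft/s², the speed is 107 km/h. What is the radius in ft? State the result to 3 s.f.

Rearranging: r = v²/a.
a = 2.05 ft/s² = 0.6248 m/s²; v = 107 km/h = 29.72 m/s.
r = 1414 m
1414 m × (1 ft / 0.3048 m) = 4639 ft

4640 ft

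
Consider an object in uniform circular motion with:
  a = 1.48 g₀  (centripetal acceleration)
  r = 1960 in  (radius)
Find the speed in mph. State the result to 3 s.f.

Rearranging: v = √(a·r).
a = 1.48 g₀ = 14.51 m/s²; r = 1960 in = 49.78 m.
v = 26.88 m/s
26.88 m/s × (1 mph / 0.4470 m/s) = 60.13 mph

60.1 mph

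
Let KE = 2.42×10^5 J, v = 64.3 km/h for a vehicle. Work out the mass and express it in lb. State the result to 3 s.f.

Rearranging: m = 2·KE/v².
KE = 2.42×10^5 J; v = 64.3 km/h = 17.86 m/s.
m = 1517 kg
1517 kg × (1 lb / 0.4536 kg) = 3345 lb

3340 lb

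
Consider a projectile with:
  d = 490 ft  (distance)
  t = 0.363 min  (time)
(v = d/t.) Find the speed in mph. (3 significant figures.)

15.3 mph

Directly: v = d/t.
d = 490 ft = 149.4 m; t = 0.363 min = 21.78 s.
v = 6.857 m/s
6.857 m/s × (1 mph / 0.4470 m/s) = 15.34 mph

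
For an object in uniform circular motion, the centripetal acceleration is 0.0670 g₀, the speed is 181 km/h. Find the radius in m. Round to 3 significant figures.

Rearranging a = v²/r for r: r = v²/a.
a = 0.0670 g₀ = 0.6570 m/s²; v = 181 km/h = 50.28 m/s.
r = 3847 m

3850 m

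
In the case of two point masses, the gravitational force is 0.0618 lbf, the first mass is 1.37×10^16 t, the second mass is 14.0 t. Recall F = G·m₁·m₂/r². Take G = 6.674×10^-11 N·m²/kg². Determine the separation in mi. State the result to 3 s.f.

4240 mi

From Newton's law of gravitation: r = √(G·m₁m₂/F).
F = 0.0618 lbf = 0.2749 N; m₁ = 1.37×10^16 t = 1.370×10^19 kg; m₂ = 14.0 t = 14000 kg; G = 6.674×10^-11 N·m²/kg².
r = 6.824×10^6 m
6.824×10^6 m × (1 mi / 1609 m) = 4240 mi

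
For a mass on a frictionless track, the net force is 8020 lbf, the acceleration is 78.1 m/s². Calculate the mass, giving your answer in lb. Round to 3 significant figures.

Rearranging: m = F/a.
F = 8020 lbf = 35675 N; a = 78.1 m/s².
m = 456.8 kg
456.8 kg × (1 lb / 0.4536 kg) = 1007 lb

1010 lb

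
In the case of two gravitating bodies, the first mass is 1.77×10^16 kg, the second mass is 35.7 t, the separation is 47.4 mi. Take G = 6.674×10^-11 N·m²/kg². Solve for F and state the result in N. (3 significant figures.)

7.25 N

From Newton's law of gravitation: F = Gm₁m₂/r².
m₁ = 1.77×10^16 kg; m₂ = 35.7 t = 35700 kg; r = 47.4 mi = 76283 m; G = 6.674×10^-11 N·m²/kg².
F = 7.247 N  (the unit combination reduces to kg·m/s² = N)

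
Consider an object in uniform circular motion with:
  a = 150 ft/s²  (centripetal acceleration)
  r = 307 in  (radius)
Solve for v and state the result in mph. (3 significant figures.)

Solving a = v²/r for v: v = √(a·r).
a = 150 ft/s² = 45.72 m/s²; r = 307 in = 7.798 m.
v = 18.88 m/s
18.88 m/s × (1 mph / 0.4470 m/s) = 42.24 mph

42.2 mph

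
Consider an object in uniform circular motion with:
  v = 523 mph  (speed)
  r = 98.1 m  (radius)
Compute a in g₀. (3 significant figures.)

56.8 g₀

Directly: a = v²/r.
v = 523 mph = 233.8 m/s; r = 98.1 m.
a = 557.2 m/s²
557.2 m/s² × (1 g₀ / 9.807 m/s²) = 56.82 g₀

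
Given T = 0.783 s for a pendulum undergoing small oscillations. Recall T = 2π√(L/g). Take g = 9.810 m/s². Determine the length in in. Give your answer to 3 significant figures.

6.00 in

Rearranging T = 2π√(L/g) for L: L = g·(T/2π)².
T = 0.783 s; g = 9.810 m/s².
L = 0.1523 m
0.1523 m × (1 in / 0.02540 m) = 5.998 in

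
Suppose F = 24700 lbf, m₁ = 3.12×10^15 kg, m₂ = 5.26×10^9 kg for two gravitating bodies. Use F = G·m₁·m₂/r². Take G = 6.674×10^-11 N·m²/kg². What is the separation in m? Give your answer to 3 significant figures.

99800 m

Solving F = G·m₁·m₂/r² for r: r = √(G·m₁m₂/F).
F = 24700 lbf = 1.099×10^5 N; m₁ = 3.12×10^15 kg; m₂ = 5.26×10^9 kg; G = 6.674×10^-11 N·m²/kg².
r = 99844 m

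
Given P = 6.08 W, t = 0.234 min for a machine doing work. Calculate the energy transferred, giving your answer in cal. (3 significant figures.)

Rearranging P = W/t for W: W = P·t.
P = 6.08 W; t = 0.234 min = 14.04 s.
W = 85.36 J
85.36 J × (1 cal / 4.184 J) = 20.40 cal

20.4 cal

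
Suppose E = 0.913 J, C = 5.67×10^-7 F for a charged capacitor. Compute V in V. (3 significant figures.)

Solving E = ½C·V² for V: V = √(2E/C).
E = 0.913 J; C = 5.67×10^-7 F.
V = 1795 V  (the unit combination reduces to kg·m²/(A·s³) = V)

1790 V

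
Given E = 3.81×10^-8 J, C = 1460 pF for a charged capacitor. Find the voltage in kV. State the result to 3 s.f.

Solving E = ½C·V² for V: V = √(2E/C).
E = 3.81×10^-8 J; C = 1460 pF = 1.460×10^-9 F.
V = 7.224 V
7.224 V × (1 kV / 1000 V) = 0.007224 kV

0.00722 kV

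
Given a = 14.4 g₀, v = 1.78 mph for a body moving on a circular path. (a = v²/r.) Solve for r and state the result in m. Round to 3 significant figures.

0.00448 m

Solving a = v²/r for r: r = v²/a.
a = 14.4 g₀ = 141.2 m/s²; v = 1.78 mph = 0.7957 m/s.
r = 0.004484 m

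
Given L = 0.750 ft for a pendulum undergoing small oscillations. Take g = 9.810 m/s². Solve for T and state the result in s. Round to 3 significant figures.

0.959 s

T is given directly by: T = 2π√(L/g).
L = 0.750 ft = 0.2286 m; g = 9.810 m/s².
T = 0.9591 s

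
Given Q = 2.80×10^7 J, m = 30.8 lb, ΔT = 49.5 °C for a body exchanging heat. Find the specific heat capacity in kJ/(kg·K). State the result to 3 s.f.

Rearranging: c = Q/(m·ΔT).
Q = 2.80×10^7 J; m = 30.8 lb = 13.97 kg; ΔT = 49.5 °C = 49.50 K.
c = 40489 J/(kg·K)
40489 J/(kg·K) × (1 kJ/(kg·K) / 1000 J/(kg·K)) = 40.49 kJ/(kg·K)

40.5 kJ/(kg·K)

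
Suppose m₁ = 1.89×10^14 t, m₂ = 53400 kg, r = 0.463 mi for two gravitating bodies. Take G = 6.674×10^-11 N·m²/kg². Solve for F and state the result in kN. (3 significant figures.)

Directly: F = Gm₁m₂/r².
m₁ = 1.89×10^14 t = 1.890×10^17 kg; m₂ = 53400 kg; r = 0.463 mi = 745.1 m; G = 6.674×10^-11 N·m²/kg².
F = 1.213×10^6 N  (the unit combination reduces to kg·m/s² = N)
1.213×10^6 N × (1 kN / 1000 N) = 1213 kN

1210 kN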